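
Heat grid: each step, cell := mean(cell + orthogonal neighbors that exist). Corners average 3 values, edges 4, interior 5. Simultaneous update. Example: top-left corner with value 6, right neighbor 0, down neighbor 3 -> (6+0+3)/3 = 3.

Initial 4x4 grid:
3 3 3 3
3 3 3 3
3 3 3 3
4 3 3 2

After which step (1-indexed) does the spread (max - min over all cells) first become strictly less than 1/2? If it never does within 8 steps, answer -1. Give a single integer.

Step 1: max=10/3, min=8/3, spread=2/3
Step 2: max=59/18, min=49/18, spread=5/9
Step 3: max=1369/432, min=1223/432, spread=73/216
  -> spread < 1/2 first at step 3
Step 4: max=40651/12960, min=37109/12960, spread=1771/6480
Step 5: max=240893/77760, min=225667/77760, spread=7613/38880
Step 6: max=35906311/11664000, min=34077689/11664000, spread=914311/5832000
Step 7: max=214162673/69984000, min=205741327/69984000, spread=4210673/34992000
Step 8: max=32001984751/10497600000, min=30983615249/10497600000, spread=509184751/5248800000

Answer: 3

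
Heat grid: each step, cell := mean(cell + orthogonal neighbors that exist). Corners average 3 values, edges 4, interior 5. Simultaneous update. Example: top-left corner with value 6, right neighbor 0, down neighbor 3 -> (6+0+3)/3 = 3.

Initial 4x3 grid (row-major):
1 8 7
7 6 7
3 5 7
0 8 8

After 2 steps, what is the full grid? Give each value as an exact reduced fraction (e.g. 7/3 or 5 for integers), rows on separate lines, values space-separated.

Answer: 181/36 743/120 235/36
299/60 289/50 823/120
131/30 563/100 809/120
38/9 1343/240 59/9

Derivation:
After step 1:
  16/3 11/2 22/3
  17/4 33/5 27/4
  15/4 29/5 27/4
  11/3 21/4 23/3
After step 2:
  181/36 743/120 235/36
  299/60 289/50 823/120
  131/30 563/100 809/120
  38/9 1343/240 59/9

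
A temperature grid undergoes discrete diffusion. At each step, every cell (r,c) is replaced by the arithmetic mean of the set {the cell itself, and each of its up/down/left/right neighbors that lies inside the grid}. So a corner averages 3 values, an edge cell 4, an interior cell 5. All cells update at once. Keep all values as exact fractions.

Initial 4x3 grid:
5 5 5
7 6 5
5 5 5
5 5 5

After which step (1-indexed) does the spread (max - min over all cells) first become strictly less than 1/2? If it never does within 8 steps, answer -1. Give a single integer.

Step 1: max=23/4, min=5, spread=3/4
Step 2: max=1351/240, min=5, spread=151/240
Step 3: max=5963/1080, min=1213/240, spread=1009/2160
  -> spread < 1/2 first at step 3
Step 4: max=707981/129600, min=36767/7200, spread=1847/5184
Step 5: max=42200809/7776000, min=185089/36000, spread=444317/1555200
Step 6: max=2517108911/466560000, min=67028951/12960000, spread=4162667/18662400
Step 7: max=150390920749/27993600000, min=4038824909/777600000, spread=199728961/1119744000
Step 8: max=8992182169991/1679616000000, min=27019565059/5184000000, spread=1902744727/13436928000

Answer: 3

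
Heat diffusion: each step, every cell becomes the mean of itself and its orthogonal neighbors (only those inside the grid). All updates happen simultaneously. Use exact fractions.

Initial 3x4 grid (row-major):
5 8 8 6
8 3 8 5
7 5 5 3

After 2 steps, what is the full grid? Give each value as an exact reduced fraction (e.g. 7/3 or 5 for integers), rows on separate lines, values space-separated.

Answer: 25/4 269/40 769/120 58/9
1549/240 579/100 609/100 659/120
209/36 1399/240 1223/240 181/36

Derivation:
After step 1:
  7 6 15/2 19/3
  23/4 32/5 29/5 11/2
  20/3 5 21/4 13/3
After step 2:
  25/4 269/40 769/120 58/9
  1549/240 579/100 609/100 659/120
  209/36 1399/240 1223/240 181/36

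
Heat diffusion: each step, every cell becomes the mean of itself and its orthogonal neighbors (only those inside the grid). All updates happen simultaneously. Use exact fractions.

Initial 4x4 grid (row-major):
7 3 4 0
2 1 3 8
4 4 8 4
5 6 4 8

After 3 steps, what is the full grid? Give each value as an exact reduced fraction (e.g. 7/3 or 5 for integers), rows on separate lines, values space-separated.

After step 1:
  4 15/4 5/2 4
  7/2 13/5 24/5 15/4
  15/4 23/5 23/5 7
  5 19/4 13/2 16/3
After step 2:
  15/4 257/80 301/80 41/12
  277/80 77/20 73/20 391/80
  337/80 203/50 11/2 1241/240
  9/2 417/80 1271/240 113/18
After step 3:
  139/40 583/160 337/96 181/45
  611/160 3647/1000 433/100 137/32
  3247/800 4567/1000 7103/1500 7861/1440
  557/120 11441/2400 8023/1440 1507/270

Answer: 139/40 583/160 337/96 181/45
611/160 3647/1000 433/100 137/32
3247/800 4567/1000 7103/1500 7861/1440
557/120 11441/2400 8023/1440 1507/270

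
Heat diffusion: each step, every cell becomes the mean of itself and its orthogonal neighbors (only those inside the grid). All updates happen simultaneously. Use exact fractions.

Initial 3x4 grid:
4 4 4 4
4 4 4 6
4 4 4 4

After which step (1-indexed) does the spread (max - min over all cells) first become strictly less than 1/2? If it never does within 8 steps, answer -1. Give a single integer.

Step 1: max=14/3, min=4, spread=2/3
Step 2: max=547/120, min=4, spread=67/120
Step 3: max=4757/1080, min=4, spread=437/1080
  -> spread < 1/2 first at step 3
Step 4: max=1885531/432000, min=2009/500, spread=29951/86400
Step 5: max=16767821/3888000, min=13658/3375, spread=206761/777600
Step 6: max=6676995571/1555200000, min=10965671/2700000, spread=14430763/62208000
Step 7: max=398355741689/93312000000, min=881652727/216000000, spread=139854109/746496000
Step 8: max=23817351890251/5598720000000, min=79611228977/19440000000, spread=7114543559/44789760000

Answer: 3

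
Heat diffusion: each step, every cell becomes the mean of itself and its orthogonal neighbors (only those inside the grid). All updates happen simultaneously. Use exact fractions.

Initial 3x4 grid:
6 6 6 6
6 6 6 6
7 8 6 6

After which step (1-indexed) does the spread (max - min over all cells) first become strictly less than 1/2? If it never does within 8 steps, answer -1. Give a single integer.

Step 1: max=7, min=6, spread=1
Step 2: max=20/3, min=6, spread=2/3
Step 3: max=2369/360, min=6, spread=209/360
Step 4: max=279671/43200, min=5447/900, spread=3643/8640
  -> spread < 1/2 first at step 4
Step 5: max=16649419/2592000, min=656551/108000, spread=178439/518400
Step 6: max=991688981/155520000, min=4401841/720000, spread=1635653/6220800
Step 7: max=59231776279/9331200000, min=1192955023/194400000, spread=78797407/373248000
Step 8: max=3540336951461/559872000000, min=35912376941/5832000000, spread=741990121/4478976000

Answer: 4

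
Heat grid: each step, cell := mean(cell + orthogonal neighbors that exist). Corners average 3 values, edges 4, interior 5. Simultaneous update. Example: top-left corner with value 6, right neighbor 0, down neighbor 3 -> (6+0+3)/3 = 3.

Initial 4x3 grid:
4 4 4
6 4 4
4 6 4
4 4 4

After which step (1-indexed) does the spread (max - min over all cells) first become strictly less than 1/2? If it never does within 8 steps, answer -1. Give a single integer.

Step 1: max=5, min=4, spread=1
Step 2: max=569/120, min=4, spread=89/120
Step 3: max=5507/1200, min=1689/400, spread=11/30
  -> spread < 1/2 first at step 3
Step 4: max=487547/108000, min=45817/10800, spread=29377/108000
Step 5: max=604171/135000, min=1164517/270000, spread=1753/10800
Step 6: max=12787807/2880000, min=84098041/19440000, spread=71029/622080
Step 7: max=8614716229/1944000000, min=5074623619/1166400000, spread=7359853/91125000
Step 8: max=45826144567/10368000000, min=101681335807/23328000000, spread=45679663/746496000

Answer: 3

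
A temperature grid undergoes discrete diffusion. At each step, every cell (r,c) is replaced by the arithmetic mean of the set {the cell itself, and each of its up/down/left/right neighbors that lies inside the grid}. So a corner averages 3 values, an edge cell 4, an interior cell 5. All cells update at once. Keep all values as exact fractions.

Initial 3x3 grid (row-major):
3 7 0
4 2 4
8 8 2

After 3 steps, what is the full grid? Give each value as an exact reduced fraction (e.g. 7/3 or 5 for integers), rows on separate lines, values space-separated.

After step 1:
  14/3 3 11/3
  17/4 5 2
  20/3 5 14/3
After step 2:
  143/36 49/12 26/9
  247/48 77/20 23/6
  191/36 16/3 35/9
After step 3:
  1901/432 2663/720 389/108
  13157/2880 5339/1200 2603/720
  2273/432 827/180 235/54

Answer: 1901/432 2663/720 389/108
13157/2880 5339/1200 2603/720
2273/432 827/180 235/54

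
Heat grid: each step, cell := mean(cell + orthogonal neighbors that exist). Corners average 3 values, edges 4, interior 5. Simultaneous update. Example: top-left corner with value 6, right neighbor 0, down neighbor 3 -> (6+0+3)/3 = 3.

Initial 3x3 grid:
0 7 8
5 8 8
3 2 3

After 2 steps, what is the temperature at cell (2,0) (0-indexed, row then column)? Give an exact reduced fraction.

Step 1: cell (2,0) = 10/3
Step 2: cell (2,0) = 34/9
Full grid after step 2:
  55/12 281/48 121/18
  13/3 53/10 99/16
  34/9 53/12 181/36

Answer: 34/9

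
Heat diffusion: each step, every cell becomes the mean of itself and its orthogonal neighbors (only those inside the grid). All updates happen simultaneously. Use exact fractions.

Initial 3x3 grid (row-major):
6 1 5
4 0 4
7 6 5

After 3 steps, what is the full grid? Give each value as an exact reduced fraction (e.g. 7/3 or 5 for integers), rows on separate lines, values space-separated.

After step 1:
  11/3 3 10/3
  17/4 3 7/2
  17/3 9/2 5
After step 2:
  131/36 13/4 59/18
  199/48 73/20 89/24
  173/36 109/24 13/3
After step 3:
  1589/432 829/240 737/216
  11693/2880 4631/1200 5389/1440
  1943/432 6239/1440 151/36

Answer: 1589/432 829/240 737/216
11693/2880 4631/1200 5389/1440
1943/432 6239/1440 151/36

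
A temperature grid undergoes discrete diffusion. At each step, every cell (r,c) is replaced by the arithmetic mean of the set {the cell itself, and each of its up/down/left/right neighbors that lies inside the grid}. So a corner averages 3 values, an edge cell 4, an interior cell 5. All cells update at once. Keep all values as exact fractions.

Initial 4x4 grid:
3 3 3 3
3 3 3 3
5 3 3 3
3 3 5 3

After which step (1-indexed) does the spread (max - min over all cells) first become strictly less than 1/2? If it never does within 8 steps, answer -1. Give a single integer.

Answer: 4

Derivation:
Step 1: max=11/3, min=3, spread=2/3
Step 2: max=32/9, min=3, spread=5/9
Step 3: max=953/270, min=3, spread=143/270
Step 4: max=28181/8100, min=683/225, spread=3593/8100
  -> spread < 1/2 first at step 4
Step 5: max=167329/48600, min=41369/13500, spread=92003/243000
Step 6: max=24864857/7290000, min=52192/16875, spread=2317913/7290000
Step 7: max=740258273/218700000, min=12119/3888, spread=58564523/218700000
Step 8: max=22064526581/6561000000, min=571888993/182250000, spread=1476522833/6561000000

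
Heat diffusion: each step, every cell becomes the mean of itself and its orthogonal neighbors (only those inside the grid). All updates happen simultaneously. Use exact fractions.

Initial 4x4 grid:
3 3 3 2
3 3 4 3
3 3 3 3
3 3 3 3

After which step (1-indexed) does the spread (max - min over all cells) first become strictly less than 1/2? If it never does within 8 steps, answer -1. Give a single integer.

Step 1: max=16/5, min=8/3, spread=8/15
Step 2: max=78/25, min=26/9, spread=52/225
  -> spread < 1/2 first at step 2
Step 3: max=769/250, min=397/135, spread=913/6750
Step 4: max=3053/1000, min=48349/16200, spread=1387/20250
Step 5: max=684797/225000, min=1456621/486000, spread=563513/12150000
Step 6: max=13680091/4500000, min=43882843/14580000, spread=1377037/45562500
Step 7: max=327945631/108000000, min=1318667293/437400000, spread=190250251/8748000000
Step 8: max=1475379343/486000000, min=39621998599/13122000000, spread=106621831/6561000000

Answer: 2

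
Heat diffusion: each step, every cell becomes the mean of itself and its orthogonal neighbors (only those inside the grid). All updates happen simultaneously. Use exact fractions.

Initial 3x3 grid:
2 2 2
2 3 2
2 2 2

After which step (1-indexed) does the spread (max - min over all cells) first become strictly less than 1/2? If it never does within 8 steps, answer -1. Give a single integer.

Answer: 1

Derivation:
Step 1: max=9/4, min=2, spread=1/4
  -> spread < 1/2 first at step 1
Step 2: max=56/25, min=169/80, spread=51/400
Step 3: max=10423/4800, min=767/360, spread=589/14400
Step 4: max=64943/30000, min=617081/288000, spread=31859/1440000
Step 5: max=37251607/17280000, min=3864721/1800000, spread=751427/86400000
Step 6: max=232634687/108000000, min=2228663129/1036800000, spread=23149331/5184000000
Step 7: max=133898654263/62208000000, min=13934931889/6480000000, spread=616540643/311040000000
Step 8: max=836712453983/388800000000, min=8028892008761/3732480000000, spread=17737747379/18662400000000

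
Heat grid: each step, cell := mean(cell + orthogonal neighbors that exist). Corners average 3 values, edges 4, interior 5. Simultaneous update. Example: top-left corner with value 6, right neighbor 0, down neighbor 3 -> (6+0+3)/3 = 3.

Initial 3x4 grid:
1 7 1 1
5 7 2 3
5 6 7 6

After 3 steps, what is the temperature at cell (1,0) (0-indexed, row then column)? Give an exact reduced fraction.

Answer: 34849/7200

Derivation:
Step 1: cell (1,0) = 9/2
Step 2: cell (1,0) = 587/120
Step 3: cell (1,0) = 34849/7200
Full grid after step 3:
  9569/2160 29399/7200 24799/7200 1307/432
  34849/7200 28177/6000 8289/2000 729/200
  1423/270 9431/1800 17437/3600 953/216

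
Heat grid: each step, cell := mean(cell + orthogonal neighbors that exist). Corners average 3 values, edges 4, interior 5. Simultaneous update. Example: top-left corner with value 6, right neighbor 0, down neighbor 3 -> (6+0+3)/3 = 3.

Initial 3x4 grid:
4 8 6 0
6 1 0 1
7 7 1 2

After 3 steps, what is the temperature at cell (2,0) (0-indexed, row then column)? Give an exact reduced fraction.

Step 1: cell (2,0) = 20/3
Step 2: cell (2,0) = 91/18
Step 3: cell (2,0) = 2671/540
Full grid after step 3:
  1211/240 10039/2400 22577/7200 308/135
  34957/7200 25111/6000 8123/3000 28319/14400
  2671/540 14171/3600 4913/1800 3953/2160

Answer: 2671/540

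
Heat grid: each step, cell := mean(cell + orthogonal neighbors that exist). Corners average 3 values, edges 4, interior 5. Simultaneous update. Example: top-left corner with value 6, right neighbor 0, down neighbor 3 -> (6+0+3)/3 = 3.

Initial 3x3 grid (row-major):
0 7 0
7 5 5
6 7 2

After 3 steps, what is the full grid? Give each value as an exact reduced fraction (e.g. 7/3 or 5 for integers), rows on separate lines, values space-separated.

After step 1:
  14/3 3 4
  9/2 31/5 3
  20/3 5 14/3
After step 2:
  73/18 67/15 10/3
  661/120 217/50 67/15
  97/18 169/30 38/9
After step 3:
  5051/1080 911/225 184/45
  34727/7200 4883/1000 7363/1800
  5951/1080 8813/1800 1289/270

Answer: 5051/1080 911/225 184/45
34727/7200 4883/1000 7363/1800
5951/1080 8813/1800 1289/270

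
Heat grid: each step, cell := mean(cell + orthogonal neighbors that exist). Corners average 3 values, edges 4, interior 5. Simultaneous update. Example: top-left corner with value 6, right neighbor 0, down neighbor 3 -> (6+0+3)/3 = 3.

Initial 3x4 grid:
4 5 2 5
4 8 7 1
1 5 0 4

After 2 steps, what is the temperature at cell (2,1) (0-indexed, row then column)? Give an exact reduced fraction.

Answer: 499/120

Derivation:
Step 1: cell (2,1) = 7/2
Step 2: cell (2,1) = 499/120
Full grid after step 2:
  40/9 589/120 473/120 35/9
  1063/240 219/50 112/25 731/240
  133/36 499/120 383/120 119/36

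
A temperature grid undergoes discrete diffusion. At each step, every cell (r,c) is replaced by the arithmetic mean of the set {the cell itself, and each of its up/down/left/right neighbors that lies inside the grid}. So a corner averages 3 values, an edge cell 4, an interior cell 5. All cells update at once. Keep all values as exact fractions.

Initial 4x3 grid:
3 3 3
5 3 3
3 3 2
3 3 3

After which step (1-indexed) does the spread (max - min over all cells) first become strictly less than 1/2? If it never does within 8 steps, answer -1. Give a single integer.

Answer: 4

Derivation:
Step 1: max=11/3, min=8/3, spread=1
Step 2: max=211/60, min=329/120, spread=31/40
Step 3: max=1831/540, min=3029/1080, spread=211/360
Step 4: max=26609/8100, min=93851/32400, spread=839/2160
  -> spread < 1/2 first at step 4
Step 5: max=3163667/972000, min=2841887/972000, spread=5363/16200
Step 6: max=23391821/7290000, min=86527859/29160000, spread=93859/388800
Step 7: max=1393323139/437400000, min=5230638331/1749600000, spread=4568723/23328000
Step 8: max=165975295627/52488000000, min=316224124379/104976000000, spread=8387449/55987200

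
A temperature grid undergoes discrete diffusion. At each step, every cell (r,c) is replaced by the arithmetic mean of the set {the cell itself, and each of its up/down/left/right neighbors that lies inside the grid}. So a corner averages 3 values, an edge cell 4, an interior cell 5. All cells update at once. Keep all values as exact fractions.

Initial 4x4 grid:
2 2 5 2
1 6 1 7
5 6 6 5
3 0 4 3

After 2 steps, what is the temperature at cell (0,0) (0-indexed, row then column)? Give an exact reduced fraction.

Step 1: cell (0,0) = 5/3
Step 2: cell (0,0) = 107/36
Full grid after step 2:
  107/36 667/240 191/48 131/36
  727/240 401/100 377/100 14/3
  871/240 96/25 9/2 87/20
  29/9 413/120 149/40 25/6

Answer: 107/36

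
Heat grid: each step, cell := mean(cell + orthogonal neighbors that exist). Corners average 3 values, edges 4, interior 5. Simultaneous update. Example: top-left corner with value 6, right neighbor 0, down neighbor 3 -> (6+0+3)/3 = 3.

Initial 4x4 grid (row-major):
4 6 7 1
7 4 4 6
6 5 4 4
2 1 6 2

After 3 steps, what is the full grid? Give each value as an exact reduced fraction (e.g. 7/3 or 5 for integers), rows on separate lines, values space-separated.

After step 1:
  17/3 21/4 9/2 14/3
  21/4 26/5 5 15/4
  5 4 23/5 4
  3 7/2 13/4 4
After step 2:
  97/18 1237/240 233/48 155/36
  1267/240 247/50 461/100 209/48
  69/16 223/50 417/100 327/80
  23/6 55/16 307/80 15/4
After step 3:
  712/135 36607/7200 34063/7200 973/216
  35857/7200 7333/1500 13757/3000 31243/7200
  3577/800 533/125 4233/1000 9817/2400
  139/36 9341/2400 3039/800 467/120

Answer: 712/135 36607/7200 34063/7200 973/216
35857/7200 7333/1500 13757/3000 31243/7200
3577/800 533/125 4233/1000 9817/2400
139/36 9341/2400 3039/800 467/120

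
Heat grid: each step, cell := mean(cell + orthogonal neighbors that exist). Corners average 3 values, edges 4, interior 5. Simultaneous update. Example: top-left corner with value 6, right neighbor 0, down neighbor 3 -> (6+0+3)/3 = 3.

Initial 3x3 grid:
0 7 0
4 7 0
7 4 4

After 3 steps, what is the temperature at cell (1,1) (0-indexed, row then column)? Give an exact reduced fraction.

Answer: 23311/6000

Derivation:
Step 1: cell (1,1) = 22/5
Step 2: cell (1,1) = 413/100
Step 3: cell (1,1) = 23311/6000
Full grid after step 3:
  529/135 2871/800 6749/2160
  31339/7200 23311/6000 5467/1600
  827/180 30889/7200 7969/2160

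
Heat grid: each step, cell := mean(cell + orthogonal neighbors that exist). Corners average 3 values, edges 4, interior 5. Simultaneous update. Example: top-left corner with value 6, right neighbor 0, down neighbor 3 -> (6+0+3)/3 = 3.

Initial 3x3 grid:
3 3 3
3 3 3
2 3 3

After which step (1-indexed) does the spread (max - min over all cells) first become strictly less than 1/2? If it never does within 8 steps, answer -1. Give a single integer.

Step 1: max=3, min=8/3, spread=1/3
  -> spread < 1/2 first at step 1
Step 2: max=3, min=49/18, spread=5/18
Step 3: max=3, min=607/216, spread=41/216
Step 4: max=1069/360, min=36749/12960, spread=347/2592
Step 5: max=10643/3600, min=2225863/777600, spread=2921/31104
Step 6: max=1270517/432000, min=134139461/46656000, spread=24611/373248
Step 7: max=28503259/9720000, min=8079357967/2799360000, spread=207329/4478976
Step 8: max=1516398401/518400000, min=485854847549/167961600000, spread=1746635/53747712

Answer: 1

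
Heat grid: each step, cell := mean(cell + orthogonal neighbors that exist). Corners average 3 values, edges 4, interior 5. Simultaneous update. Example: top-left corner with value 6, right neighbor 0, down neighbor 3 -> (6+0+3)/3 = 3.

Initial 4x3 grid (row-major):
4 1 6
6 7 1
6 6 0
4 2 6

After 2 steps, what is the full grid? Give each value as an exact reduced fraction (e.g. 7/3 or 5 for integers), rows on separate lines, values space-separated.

Answer: 167/36 451/120 32/9
1147/240 443/100 817/240
389/80 433/100 817/240
14/3 461/120 125/36

Derivation:
After step 1:
  11/3 9/2 8/3
  23/4 21/5 7/2
  11/2 21/5 13/4
  4 9/2 8/3
After step 2:
  167/36 451/120 32/9
  1147/240 443/100 817/240
  389/80 433/100 817/240
  14/3 461/120 125/36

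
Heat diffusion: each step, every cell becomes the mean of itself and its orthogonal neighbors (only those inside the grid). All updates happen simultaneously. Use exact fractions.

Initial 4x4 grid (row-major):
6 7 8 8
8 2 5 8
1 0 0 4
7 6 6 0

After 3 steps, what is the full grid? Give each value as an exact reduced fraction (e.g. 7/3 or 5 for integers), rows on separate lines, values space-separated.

After step 1:
  7 23/4 7 8
  17/4 22/5 23/5 25/4
  4 9/5 3 3
  14/3 19/4 3 10/3
After step 2:
  17/3 483/80 507/80 85/12
  393/80 104/25 101/20 437/80
  883/240 359/100 77/25 187/48
  161/36 853/240 169/48 28/9
After step 3:
  997/180 13321/2400 2941/480 1133/180
  11051/2400 19/4 2409/500 2579/480
  29977/7200 5419/1500 5741/1500 27989/7200
  2107/540 27247/7200 23879/7200 379/108

Answer: 997/180 13321/2400 2941/480 1133/180
11051/2400 19/4 2409/500 2579/480
29977/7200 5419/1500 5741/1500 27989/7200
2107/540 27247/7200 23879/7200 379/108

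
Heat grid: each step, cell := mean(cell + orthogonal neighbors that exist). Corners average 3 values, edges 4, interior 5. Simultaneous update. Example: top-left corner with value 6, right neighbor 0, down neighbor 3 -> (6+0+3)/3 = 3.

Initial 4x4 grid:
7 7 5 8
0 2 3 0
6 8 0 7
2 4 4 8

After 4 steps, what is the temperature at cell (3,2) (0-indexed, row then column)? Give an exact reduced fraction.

Step 1: cell (3,2) = 4
Step 2: cell (3,2) = 577/120
Step 3: cell (3,2) = 3883/900
Step 4: cell (3,2) = 119359/27000
Full grid after step 4:
  56273/12960 478259/108000 463039/108000 284819/64800
  915193/216000 740491/180000 768197/180000 902483/216000
  291731/72000 250519/60000 742847/180000 948947/216000
  89953/21600 3121/750 119359/27000 286049/64800

Answer: 119359/27000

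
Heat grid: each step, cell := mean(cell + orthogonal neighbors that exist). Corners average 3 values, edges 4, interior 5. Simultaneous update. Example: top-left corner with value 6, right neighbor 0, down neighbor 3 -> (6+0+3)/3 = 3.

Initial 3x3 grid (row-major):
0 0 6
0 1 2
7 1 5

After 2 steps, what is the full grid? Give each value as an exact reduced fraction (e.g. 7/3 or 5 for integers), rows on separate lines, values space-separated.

Answer: 5/4 313/240 95/36
41/30 231/100 289/120
49/18 289/120 29/9

Derivation:
After step 1:
  0 7/4 8/3
  2 4/5 7/2
  8/3 7/2 8/3
After step 2:
  5/4 313/240 95/36
  41/30 231/100 289/120
  49/18 289/120 29/9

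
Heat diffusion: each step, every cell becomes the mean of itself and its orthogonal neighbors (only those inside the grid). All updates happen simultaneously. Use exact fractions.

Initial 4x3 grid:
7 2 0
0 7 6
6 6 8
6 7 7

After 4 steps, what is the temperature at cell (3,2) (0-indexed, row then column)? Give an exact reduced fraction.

Step 1: cell (3,2) = 22/3
Step 2: cell (3,2) = 247/36
Step 3: cell (3,2) = 7249/1080
Step 4: cell (3,2) = 81907/12960
Full grid after step 4:
  9161/2160 45053/10800 28603/6480
  1393/300 44081/9000 106471/21600
  59581/10800 202799/36000 127937/21600
  76387/12960 540013/86400 81907/12960

Answer: 81907/12960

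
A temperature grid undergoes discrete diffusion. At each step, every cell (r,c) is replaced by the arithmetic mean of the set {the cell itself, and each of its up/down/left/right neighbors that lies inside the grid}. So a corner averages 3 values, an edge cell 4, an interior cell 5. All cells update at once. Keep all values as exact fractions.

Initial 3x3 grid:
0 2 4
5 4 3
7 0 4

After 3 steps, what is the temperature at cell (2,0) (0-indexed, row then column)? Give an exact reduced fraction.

Answer: 2501/720

Derivation:
Step 1: cell (2,0) = 4
Step 2: cell (2,0) = 47/12
Step 3: cell (2,0) = 2501/720
Full grid after step 3:
  3199/1080 21683/7200 697/240
  6077/1800 1162/375 45691/14400
  2501/720 49591/14400 3409/1080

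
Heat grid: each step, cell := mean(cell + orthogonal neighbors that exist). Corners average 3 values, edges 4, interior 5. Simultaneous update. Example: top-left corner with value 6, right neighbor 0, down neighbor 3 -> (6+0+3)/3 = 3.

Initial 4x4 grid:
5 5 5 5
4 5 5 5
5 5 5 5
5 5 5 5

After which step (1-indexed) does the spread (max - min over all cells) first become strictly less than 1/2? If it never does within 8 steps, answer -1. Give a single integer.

Step 1: max=5, min=14/3, spread=1/3
  -> spread < 1/2 first at step 1
Step 2: max=5, min=569/120, spread=31/120
Step 3: max=5, min=5189/1080, spread=211/1080
Step 4: max=5, min=523157/108000, spread=16843/108000
Step 5: max=44921/9000, min=4721357/972000, spread=130111/972000
Step 6: max=2692841/540000, min=142157633/29160000, spread=3255781/29160000
Step 7: max=2688893/540000, min=4273646309/874800000, spread=82360351/874800000
Step 8: max=483493559/97200000, min=128468683109/26244000000, spread=2074577821/26244000000

Answer: 1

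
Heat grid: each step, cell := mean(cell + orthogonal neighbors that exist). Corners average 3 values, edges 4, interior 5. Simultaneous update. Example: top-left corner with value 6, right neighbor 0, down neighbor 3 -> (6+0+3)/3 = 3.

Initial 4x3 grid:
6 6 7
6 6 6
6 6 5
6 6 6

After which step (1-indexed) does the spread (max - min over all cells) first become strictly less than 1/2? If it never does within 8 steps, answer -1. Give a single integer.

Step 1: max=19/3, min=17/3, spread=2/3
Step 2: max=223/36, min=1393/240, spread=281/720
  -> spread < 1/2 first at step 2
Step 3: max=661/108, min=12583/2160, spread=637/2160
Step 4: max=5253659/864000, min=380293/64800, spread=549257/2592000
Step 5: max=314085121/51840000, min=11448391/1944000, spread=26384083/155520000
Step 6: max=18801451139/3110400000, min=344581417/58320000, spread=1271326697/9331200000
Step 7: max=1125771287401/186624000000, min=2589978541/437400000, spread=62141329723/559872000000
Step 8: max=67444446012059/11197440000000, min=622738601801/104976000000, spread=3056985459857/33592320000000

Answer: 2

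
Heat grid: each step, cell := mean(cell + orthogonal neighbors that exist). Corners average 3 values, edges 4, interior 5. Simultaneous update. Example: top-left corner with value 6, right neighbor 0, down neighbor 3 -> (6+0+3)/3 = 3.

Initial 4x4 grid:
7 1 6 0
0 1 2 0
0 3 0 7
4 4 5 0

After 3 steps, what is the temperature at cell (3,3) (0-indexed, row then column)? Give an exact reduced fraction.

Step 1: cell (3,3) = 4
Step 2: cell (3,3) = 8/3
Step 3: cell (3,3) = 2143/720
Full grid after step 3:
  5239/2160 4447/1800 1403/600 197/90
  15973/7200 13477/6000 1089/500 689/300
  16549/7200 34/15 5229/2000 361/150
  1339/540 20299/7200 6521/2400 2143/720

Answer: 2143/720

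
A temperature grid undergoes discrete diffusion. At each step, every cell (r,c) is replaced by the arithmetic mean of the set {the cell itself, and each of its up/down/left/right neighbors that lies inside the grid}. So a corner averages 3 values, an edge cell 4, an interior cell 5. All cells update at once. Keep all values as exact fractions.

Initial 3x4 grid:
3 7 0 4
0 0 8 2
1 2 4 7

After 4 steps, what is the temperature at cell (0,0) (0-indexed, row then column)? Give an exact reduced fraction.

Step 1: cell (0,0) = 10/3
Step 2: cell (0,0) = 41/18
Step 3: cell (0,0) = 5729/2160
Step 4: cell (0,0) = 160307/64800
Full grid after step 4:
  160307/64800 655709/216000 240283/72000 164783/43200
  527519/216000 490187/180000 1308799/360000 3264311/864000
  2959/1350 51757/18000 185681/54000 524299/129600

Answer: 160307/64800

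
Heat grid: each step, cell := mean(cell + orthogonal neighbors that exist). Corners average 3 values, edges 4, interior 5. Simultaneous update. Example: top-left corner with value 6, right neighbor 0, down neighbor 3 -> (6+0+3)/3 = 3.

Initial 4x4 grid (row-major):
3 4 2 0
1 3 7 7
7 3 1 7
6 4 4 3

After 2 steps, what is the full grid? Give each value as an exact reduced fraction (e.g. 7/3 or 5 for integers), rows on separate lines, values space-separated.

Answer: 55/18 751/240 53/16 23/6
841/240 177/50 41/10 67/16
1021/240 201/50 39/10 1129/240
85/18 991/240 979/240 73/18

Derivation:
After step 1:
  8/3 3 13/4 3
  7/2 18/5 4 21/4
  17/4 18/5 22/5 9/2
  17/3 17/4 3 14/3
After step 2:
  55/18 751/240 53/16 23/6
  841/240 177/50 41/10 67/16
  1021/240 201/50 39/10 1129/240
  85/18 991/240 979/240 73/18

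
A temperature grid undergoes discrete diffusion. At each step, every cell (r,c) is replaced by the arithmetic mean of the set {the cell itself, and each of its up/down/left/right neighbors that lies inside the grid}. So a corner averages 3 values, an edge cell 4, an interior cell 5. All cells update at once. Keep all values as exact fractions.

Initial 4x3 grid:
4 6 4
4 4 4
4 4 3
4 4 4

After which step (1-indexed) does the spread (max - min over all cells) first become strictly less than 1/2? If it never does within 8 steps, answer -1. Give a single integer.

Answer: 4

Derivation:
Step 1: max=14/3, min=11/3, spread=1
Step 2: max=547/120, min=449/120, spread=49/60
Step 3: max=4757/1080, min=4109/1080, spread=3/5
Step 4: max=1866763/432000, min=125711/32400, spread=571849/1296000
  -> spread < 1/2 first at step 4
Step 5: max=16635233/3888000, min=3793097/972000, spread=97523/259200
Step 6: max=987774007/233280000, min=114959129/29160000, spread=302671/1036800
Step 7: max=58937157413/13996800000, min=6936356311/1749600000, spread=45950759/186624000
Step 8: max=3515723355967/839808000000, min=418659705449/104976000000, spread=443855233/2239488000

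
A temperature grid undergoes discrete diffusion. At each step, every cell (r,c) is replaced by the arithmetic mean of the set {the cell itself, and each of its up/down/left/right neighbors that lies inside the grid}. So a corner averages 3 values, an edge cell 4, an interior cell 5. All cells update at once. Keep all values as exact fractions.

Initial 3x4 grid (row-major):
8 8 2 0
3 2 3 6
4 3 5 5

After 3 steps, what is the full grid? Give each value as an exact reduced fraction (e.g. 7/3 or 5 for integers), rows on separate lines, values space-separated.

After step 1:
  19/3 5 13/4 8/3
  17/4 19/5 18/5 7/2
  10/3 7/2 4 16/3
After step 2:
  187/36 1103/240 871/240 113/36
  1063/240 403/100 363/100 151/40
  133/36 439/120 493/120 77/18
After step 3:
  5119/1080 31409/7200 26989/7200 7591/2160
  62453/14400 6103/1500 7669/2000 8893/2400
  8483/2160 6971/1800 14107/3600 2189/540

Answer: 5119/1080 31409/7200 26989/7200 7591/2160
62453/14400 6103/1500 7669/2000 8893/2400
8483/2160 6971/1800 14107/3600 2189/540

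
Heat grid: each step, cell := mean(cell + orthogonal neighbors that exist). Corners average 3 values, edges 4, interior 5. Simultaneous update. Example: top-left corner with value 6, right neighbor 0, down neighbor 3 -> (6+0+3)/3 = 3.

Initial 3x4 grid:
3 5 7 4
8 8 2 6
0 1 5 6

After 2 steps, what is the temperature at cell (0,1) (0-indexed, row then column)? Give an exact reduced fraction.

Answer: 1223/240

Derivation:
Step 1: cell (0,1) = 23/4
Step 2: cell (0,1) = 1223/240
Full grid after step 2:
  95/18 1223/240 1291/240 44/9
  1073/240 122/25 229/50 643/120
  15/4 37/10 137/30 41/9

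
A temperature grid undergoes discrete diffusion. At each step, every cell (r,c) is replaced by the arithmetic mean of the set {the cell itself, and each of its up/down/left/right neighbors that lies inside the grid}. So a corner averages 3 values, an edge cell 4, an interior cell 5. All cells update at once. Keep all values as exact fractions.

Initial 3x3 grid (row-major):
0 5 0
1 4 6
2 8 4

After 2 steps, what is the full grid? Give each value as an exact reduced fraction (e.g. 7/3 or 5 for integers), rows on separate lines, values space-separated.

Answer: 2 763/240 113/36
733/240 84/25 539/120
119/36 569/120 14/3

Derivation:
After step 1:
  2 9/4 11/3
  7/4 24/5 7/2
  11/3 9/2 6
After step 2:
  2 763/240 113/36
  733/240 84/25 539/120
  119/36 569/120 14/3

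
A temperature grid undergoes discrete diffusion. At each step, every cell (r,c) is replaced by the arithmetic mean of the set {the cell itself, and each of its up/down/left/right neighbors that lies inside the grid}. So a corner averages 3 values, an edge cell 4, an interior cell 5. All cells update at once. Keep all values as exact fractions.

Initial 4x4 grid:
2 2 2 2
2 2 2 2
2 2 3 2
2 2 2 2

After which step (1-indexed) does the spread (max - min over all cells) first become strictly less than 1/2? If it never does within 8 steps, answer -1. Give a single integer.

Answer: 1

Derivation:
Step 1: max=9/4, min=2, spread=1/4
  -> spread < 1/2 first at step 1
Step 2: max=111/50, min=2, spread=11/50
Step 3: max=5167/2400, min=2, spread=367/2400
Step 4: max=23171/10800, min=1213/600, spread=1337/10800
Step 5: max=689669/324000, min=36469/18000, spread=33227/324000
Step 6: max=20654327/9720000, min=220049/108000, spread=849917/9720000
Step 7: max=616914347/291600000, min=3308533/1620000, spread=21378407/291600000
Step 8: max=18462462371/8748000000, min=995688343/486000000, spread=540072197/8748000000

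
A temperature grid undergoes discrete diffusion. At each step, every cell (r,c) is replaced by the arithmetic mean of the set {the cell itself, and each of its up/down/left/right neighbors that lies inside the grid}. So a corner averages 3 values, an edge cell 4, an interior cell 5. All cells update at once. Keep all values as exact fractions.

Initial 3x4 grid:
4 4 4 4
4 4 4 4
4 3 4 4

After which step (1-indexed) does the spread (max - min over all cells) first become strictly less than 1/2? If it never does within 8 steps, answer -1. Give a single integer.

Step 1: max=4, min=11/3, spread=1/3
  -> spread < 1/2 first at step 1
Step 2: max=4, min=449/120, spread=31/120
Step 3: max=4, min=4109/1080, spread=211/1080
Step 4: max=7153/1800, min=415103/108000, spread=14077/108000
Step 5: max=428317/108000, min=3747593/972000, spread=5363/48600
Step 6: max=237131/60000, min=112899191/29160000, spread=93859/1166400
Step 7: max=383463533/97200000, min=6788125519/1749600000, spread=4568723/69984000
Step 8: max=11482381111/2916000000, min=408123564371/104976000000, spread=8387449/167961600

Answer: 1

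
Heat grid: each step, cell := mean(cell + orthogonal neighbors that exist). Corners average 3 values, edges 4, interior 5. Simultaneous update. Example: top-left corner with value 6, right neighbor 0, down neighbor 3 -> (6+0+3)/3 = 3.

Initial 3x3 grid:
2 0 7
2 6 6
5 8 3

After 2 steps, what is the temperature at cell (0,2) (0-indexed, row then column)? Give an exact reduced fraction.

Answer: 163/36

Derivation:
Step 1: cell (0,2) = 13/3
Step 2: cell (0,2) = 163/36
Full grid after step 2:
  53/18 829/240 163/36
  869/240 229/50 199/40
  19/4 617/120 50/9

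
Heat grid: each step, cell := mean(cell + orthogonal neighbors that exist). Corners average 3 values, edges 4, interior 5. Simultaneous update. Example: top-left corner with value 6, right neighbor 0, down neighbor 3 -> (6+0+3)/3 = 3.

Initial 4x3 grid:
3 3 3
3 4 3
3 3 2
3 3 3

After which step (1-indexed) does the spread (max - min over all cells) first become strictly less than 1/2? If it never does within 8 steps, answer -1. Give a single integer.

Step 1: max=13/4, min=8/3, spread=7/12
Step 2: max=19/6, min=101/36, spread=13/36
  -> spread < 1/2 first at step 2
Step 3: max=1127/360, min=1235/432, spread=587/2160
Step 4: max=135023/43200, min=187837/64800, spread=5879/25920
Step 5: max=8045707/2592000, min=1423351/486000, spread=272701/1555200
Step 6: max=480657893/155520000, min=343862651/116640000, spread=2660923/18662400
Step 7: max=28712678287/9331200000, min=20743075009/6998400000, spread=126629393/1119744000
Step 8: max=1717121249933/559872000000, min=1249348787231/419904000000, spread=1231748807/13436928000

Answer: 2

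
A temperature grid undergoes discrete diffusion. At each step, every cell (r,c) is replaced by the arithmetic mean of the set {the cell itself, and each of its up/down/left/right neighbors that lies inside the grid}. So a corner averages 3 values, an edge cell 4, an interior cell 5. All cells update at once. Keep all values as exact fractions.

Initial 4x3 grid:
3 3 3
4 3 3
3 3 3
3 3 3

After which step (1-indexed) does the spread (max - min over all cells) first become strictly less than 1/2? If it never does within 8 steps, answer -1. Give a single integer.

Answer: 1

Derivation:
Step 1: max=10/3, min=3, spread=1/3
  -> spread < 1/2 first at step 1
Step 2: max=391/120, min=3, spread=31/120
Step 3: max=3451/1080, min=3, spread=211/1080
Step 4: max=340897/108000, min=5447/1800, spread=14077/108000
Step 5: max=3056407/972000, min=327683/108000, spread=5363/48600
Step 6: max=91220809/29160000, min=182869/60000, spread=93859/1166400
Step 7: max=5459074481/1749600000, min=296936467/97200000, spread=4568723/69984000
Step 8: max=326708435629/104976000000, min=8929618889/2916000000, spread=8387449/167961600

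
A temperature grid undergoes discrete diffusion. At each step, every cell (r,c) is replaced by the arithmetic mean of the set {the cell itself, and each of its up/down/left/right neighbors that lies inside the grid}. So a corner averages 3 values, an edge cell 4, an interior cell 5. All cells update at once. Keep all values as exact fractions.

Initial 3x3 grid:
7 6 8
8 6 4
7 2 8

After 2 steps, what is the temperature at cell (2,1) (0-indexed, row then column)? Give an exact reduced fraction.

Step 1: cell (2,1) = 23/4
Step 2: cell (2,1) = 1277/240
Full grid after step 2:
  83/12 499/80 77/12
  373/60 156/25 671/120
  221/36 1277/240 203/36

Answer: 1277/240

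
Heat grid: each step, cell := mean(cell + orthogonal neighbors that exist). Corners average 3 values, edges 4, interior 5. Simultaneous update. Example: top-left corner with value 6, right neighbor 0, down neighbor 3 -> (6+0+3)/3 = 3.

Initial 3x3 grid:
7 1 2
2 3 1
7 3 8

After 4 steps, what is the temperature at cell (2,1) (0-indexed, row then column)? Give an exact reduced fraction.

Step 1: cell (2,1) = 21/4
Step 2: cell (2,1) = 61/16
Step 3: cell (2,1) = 791/192
Step 4: cell (2,1) = 43097/11520
Full grid after step 4:
  4477/1296 106411/34560 15817/5184
  124781/34560 51347/14400 55393/17280
  1735/432 43097/11520 6371/1728

Answer: 43097/11520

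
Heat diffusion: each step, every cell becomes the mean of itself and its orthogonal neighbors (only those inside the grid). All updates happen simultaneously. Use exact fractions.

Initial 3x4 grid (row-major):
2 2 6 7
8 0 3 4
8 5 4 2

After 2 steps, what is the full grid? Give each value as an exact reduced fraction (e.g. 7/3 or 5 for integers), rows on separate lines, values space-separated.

After step 1:
  4 5/2 9/2 17/3
  9/2 18/5 17/5 4
  7 17/4 7/2 10/3
After step 2:
  11/3 73/20 241/60 85/18
  191/40 73/20 19/5 41/10
  21/4 367/80 869/240 65/18

Answer: 11/3 73/20 241/60 85/18
191/40 73/20 19/5 41/10
21/4 367/80 869/240 65/18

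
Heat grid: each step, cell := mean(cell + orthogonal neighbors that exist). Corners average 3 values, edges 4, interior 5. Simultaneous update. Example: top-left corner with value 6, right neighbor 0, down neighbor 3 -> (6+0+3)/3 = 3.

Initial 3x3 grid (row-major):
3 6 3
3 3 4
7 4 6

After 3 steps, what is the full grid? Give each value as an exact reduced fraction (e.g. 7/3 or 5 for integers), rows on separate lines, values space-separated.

Answer: 581/144 11603/2880 1771/432
1511/360 5081/1200 1019/240
479/108 803/180 241/54

Derivation:
After step 1:
  4 15/4 13/3
  4 4 4
  14/3 5 14/3
After step 2:
  47/12 193/48 145/36
  25/6 83/20 17/4
  41/9 55/12 41/9
After step 3:
  581/144 11603/2880 1771/432
  1511/360 5081/1200 1019/240
  479/108 803/180 241/54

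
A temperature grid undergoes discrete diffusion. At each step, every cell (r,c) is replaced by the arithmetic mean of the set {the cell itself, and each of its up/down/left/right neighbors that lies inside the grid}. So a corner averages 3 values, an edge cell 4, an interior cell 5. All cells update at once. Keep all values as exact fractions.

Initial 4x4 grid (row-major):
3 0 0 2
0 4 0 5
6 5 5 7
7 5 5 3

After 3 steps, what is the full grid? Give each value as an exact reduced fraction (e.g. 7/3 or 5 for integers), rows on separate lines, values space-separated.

After step 1:
  1 7/4 1/2 7/3
  13/4 9/5 14/5 7/2
  9/2 5 22/5 5
  6 11/2 9/2 5
After step 2:
  2 101/80 443/240 19/9
  211/80 73/25 13/5 409/120
  75/16 106/25 217/50 179/40
  16/3 21/4 97/20 29/6
After step 3:
  59/30 4817/2400 563/288 5303/2160
  2449/800 683/250 18137/6000 2267/720
  10139/2400 343/80 4101/1000 5117/1200
  733/144 2951/600 2891/600 1699/360

Answer: 59/30 4817/2400 563/288 5303/2160
2449/800 683/250 18137/6000 2267/720
10139/2400 343/80 4101/1000 5117/1200
733/144 2951/600 2891/600 1699/360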